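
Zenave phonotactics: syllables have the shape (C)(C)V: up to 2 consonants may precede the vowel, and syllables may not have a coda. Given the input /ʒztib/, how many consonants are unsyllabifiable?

2

Under (C)(C)V, the unsyllabifiable consonants are /ʒ/, /b/ (no codas are permitted; onsets may contain at most 2 consonants).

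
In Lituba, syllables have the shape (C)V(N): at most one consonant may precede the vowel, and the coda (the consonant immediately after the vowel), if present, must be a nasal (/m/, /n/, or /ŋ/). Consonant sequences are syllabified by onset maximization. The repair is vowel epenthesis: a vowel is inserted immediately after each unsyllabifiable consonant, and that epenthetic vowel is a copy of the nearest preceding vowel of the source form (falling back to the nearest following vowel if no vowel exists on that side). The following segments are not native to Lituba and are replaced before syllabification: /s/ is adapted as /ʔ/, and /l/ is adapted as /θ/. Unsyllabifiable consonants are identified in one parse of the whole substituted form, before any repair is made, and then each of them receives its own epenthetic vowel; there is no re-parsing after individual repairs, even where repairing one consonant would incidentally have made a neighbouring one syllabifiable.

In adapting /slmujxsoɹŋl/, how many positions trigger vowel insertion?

7

After substitution the input is /ʔθmujxʔoɹŋθ/.
The unsyllabifiable consonants are /ʔ/, /θ/, /j/, /x/, /ɹ/, /ŋ/, /θ/; each receives one epenthetic vowel.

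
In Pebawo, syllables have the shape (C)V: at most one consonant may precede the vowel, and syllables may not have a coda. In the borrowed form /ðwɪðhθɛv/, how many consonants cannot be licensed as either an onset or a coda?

4

Syllabifying with onset maximization leaves /ð/, /ð/, /h/, /v/ stranded (no codas are permitted; onsets are limited to one consonant).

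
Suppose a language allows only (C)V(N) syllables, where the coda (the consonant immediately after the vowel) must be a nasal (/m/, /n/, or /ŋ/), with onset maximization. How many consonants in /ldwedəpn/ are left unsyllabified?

4

Syllabifying with onset maximization leaves /l/, /d/, /p/, /n/ stranded (only a nasal (/m/, /n/, or /ŋ/) is licensed in coda position; onsets are limited to one consonant).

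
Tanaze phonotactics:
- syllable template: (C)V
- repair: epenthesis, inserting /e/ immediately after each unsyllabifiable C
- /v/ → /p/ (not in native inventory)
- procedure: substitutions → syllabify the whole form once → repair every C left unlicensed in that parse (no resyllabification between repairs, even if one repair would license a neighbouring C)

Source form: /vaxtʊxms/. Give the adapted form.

paxetʊxemese

Substitution: /v/ → /p/, giving /paxtʊxms/.
The consonants /x/, /x/, /m/, /s/ cannot be parsed into a legal (C)V syllable (no codas are permitted; onsets are limited to one consonant).
Epenthesis after each stranded consonant: /x/ → /xe/, /x/ → /xe/, /m/ → /me/, /s/ → /se/.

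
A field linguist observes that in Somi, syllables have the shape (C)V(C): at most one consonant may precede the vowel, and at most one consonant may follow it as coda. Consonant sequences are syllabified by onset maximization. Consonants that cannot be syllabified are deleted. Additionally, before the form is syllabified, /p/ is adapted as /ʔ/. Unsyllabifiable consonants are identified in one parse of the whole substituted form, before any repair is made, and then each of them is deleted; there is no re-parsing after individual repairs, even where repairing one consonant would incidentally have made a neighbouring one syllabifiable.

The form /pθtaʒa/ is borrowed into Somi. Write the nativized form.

Substitution: /p/ → /ʔ/, giving /ʔθtaʒa/.
The consonants /ʔ/, /θ/ cannot be parsed into a legal (C)V(C) syllable (at most one coda consonant is licensed; onsets are limited to one consonant).
Deleting the stranded consonants removes /ʔ/, /θ/.

taʒa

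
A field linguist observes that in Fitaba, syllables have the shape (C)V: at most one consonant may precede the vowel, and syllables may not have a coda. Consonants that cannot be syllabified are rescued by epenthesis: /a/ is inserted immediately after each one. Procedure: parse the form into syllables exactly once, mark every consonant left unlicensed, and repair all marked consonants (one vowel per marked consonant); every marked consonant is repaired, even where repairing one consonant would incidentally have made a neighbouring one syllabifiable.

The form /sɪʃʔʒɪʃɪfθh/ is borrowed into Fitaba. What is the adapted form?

The consonants /ʃ/, /ʔ/, /f/, /θ/, /h/ cannot be parsed into a legal (C)V syllable (no codas are permitted; onsets are limited to one consonant).
Inserting the epenthetic vowel yields /ʃ/ → /ʃa/, /ʔ/ → /ʔa/, /f/ → /fa/, /θ/ → /θa/, /h/ → /ha/.

sɪʃaʔaʒɪʃɪfaθaha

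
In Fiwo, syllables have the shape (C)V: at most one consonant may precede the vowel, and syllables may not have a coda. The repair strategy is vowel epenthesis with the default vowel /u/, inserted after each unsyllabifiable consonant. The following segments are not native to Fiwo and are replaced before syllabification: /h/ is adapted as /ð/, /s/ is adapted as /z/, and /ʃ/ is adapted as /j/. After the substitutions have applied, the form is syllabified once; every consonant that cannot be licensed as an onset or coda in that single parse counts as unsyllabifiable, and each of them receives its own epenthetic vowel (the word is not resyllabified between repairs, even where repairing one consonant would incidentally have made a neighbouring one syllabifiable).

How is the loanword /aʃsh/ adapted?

Substitution: /ʃ/ → /j/, /s/ → /z/, /h/ → /ð/, giving /ajzð/.
Syllabifying with onset maximization leaves /j/, /z/, /ð/ stranded (no codas are permitted; onsets are limited to one consonant).
Each unlicensed consonant becomes the onset of a new syllable: /j/ → /ju/, /z/ → /zu/, /ð/ → /ðu/.

ajuzuðu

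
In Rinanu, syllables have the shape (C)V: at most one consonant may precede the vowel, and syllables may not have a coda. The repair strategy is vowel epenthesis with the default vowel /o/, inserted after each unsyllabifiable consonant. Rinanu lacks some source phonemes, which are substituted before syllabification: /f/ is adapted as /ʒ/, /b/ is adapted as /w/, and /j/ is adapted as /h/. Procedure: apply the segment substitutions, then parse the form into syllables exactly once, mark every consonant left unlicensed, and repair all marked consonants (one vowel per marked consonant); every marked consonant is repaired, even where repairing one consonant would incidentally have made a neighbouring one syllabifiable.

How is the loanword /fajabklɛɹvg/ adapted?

ʒahawokolɛɹovogo

Substitution: /f/ → /ʒ/, /j/ → /h/, /b/ → /w/, giving /ʒahawklɛɹvg/.
Syllabifying with onset maximization leaves /w/, /k/, /ɹ/, /v/, /g/ stranded (no codas are permitted; onsets are limited to one consonant).
Epenthesis after each stranded consonant: /w/ → /wo/, /k/ → /ko/, /ɹ/ → /ɹo/, /v/ → /vo/, /g/ → /go/.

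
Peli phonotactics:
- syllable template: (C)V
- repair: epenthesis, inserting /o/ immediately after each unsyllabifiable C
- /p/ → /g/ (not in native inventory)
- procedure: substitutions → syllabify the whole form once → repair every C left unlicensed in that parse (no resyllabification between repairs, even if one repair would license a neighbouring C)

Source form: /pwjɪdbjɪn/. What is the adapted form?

gowojɪdobojɪno

Substitution: /p/ → /g/, giving /gwjɪdbjɪn/.
Syllabifying with onset maximization leaves /g/, /w/, /d/, /b/, /n/ stranded (no codas are permitted; onsets are limited to one consonant).
Each unlicensed consonant becomes the onset of a new syllable: /g/ → /go/, /w/ → /wo/, /d/ → /do/, /b/ → /bo/, /n/ → /no/.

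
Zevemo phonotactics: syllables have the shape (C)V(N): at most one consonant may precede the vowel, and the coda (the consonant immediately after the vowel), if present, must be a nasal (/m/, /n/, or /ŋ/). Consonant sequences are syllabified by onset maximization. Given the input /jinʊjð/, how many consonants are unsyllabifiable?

2

Under (C)V(N), the unsyllabifiable consonants are /j/, /ð/ (only a nasal (/m/, /n/, or /ŋ/) is licensed in coda position; onsets are limited to one consonant).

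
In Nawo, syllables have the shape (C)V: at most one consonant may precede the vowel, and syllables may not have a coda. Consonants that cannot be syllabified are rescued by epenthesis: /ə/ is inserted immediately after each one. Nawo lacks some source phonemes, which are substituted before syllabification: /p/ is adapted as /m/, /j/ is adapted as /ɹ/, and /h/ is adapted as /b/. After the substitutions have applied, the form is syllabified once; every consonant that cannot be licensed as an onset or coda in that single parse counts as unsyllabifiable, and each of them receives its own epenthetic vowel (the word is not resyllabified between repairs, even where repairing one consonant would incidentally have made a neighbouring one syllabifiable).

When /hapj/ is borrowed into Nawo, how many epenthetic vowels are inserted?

After substitution the input is /bamɹ/.
The unsyllabifiable consonants are /m/, /ɹ/; each receives one epenthetic vowel.

2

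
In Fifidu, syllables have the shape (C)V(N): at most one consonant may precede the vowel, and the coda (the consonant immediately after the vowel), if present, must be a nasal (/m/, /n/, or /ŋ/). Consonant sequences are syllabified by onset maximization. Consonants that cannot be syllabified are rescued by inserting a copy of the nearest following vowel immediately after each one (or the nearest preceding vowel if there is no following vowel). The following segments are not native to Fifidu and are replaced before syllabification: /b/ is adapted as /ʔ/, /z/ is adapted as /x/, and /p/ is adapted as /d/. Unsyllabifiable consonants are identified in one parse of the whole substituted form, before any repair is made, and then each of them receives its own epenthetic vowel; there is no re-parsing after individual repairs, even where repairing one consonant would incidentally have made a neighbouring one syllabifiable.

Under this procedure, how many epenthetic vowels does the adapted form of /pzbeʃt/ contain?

4

After substitution the input is /dxʔeʃt/.
The unsyllabifiable consonants are /d/, /x/, /ʃ/, /t/; each receives one epenthetic vowel.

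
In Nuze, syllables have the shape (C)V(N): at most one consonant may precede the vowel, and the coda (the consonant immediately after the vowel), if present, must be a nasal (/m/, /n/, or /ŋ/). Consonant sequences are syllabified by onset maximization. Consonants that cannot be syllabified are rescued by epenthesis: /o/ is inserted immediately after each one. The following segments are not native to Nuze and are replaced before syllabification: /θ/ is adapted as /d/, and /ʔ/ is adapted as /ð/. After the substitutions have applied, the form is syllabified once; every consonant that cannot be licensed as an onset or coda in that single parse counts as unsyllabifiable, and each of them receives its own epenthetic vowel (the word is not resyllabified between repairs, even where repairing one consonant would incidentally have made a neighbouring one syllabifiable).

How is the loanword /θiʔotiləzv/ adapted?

diðotiləzovo

Substitution: /θ/ → /d/, /ʔ/ → /ð/, giving /diðotiləzv/.
Under (C)V(N), the unsyllabifiable consonants are /z/, /v/ (only a nasal (/m/, /n/, or /ŋ/) is licensed in coda position; onsets are limited to one consonant).
Inserting the epenthetic vowel yields /z/ → /zo/, /v/ → /vo/.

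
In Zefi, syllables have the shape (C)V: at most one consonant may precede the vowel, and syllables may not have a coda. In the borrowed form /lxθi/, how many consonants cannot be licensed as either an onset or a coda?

2

Syllabifying with onset maximization leaves /l/, /x/ stranded (no codas are permitted; onsets are limited to one consonant).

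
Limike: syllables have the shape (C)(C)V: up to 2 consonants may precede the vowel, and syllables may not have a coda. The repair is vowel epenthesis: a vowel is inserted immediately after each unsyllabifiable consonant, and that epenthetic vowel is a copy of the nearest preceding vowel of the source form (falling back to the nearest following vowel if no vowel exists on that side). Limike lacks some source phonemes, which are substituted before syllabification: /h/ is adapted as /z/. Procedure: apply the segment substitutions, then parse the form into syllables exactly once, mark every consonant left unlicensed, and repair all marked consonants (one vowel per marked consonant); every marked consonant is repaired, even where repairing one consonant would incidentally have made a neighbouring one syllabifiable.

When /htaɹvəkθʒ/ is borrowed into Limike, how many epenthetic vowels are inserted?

3

After substitution the input is /ztaɹvəkθʒ/.
The unsyllabifiable consonants are /k/, /θ/, /ʒ/; each receives one epenthetic vowel.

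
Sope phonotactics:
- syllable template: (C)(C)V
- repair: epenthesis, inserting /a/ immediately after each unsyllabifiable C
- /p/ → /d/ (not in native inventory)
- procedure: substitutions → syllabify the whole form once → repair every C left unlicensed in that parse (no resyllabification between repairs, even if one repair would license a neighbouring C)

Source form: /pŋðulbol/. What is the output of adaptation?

Substitution: /p/ → /d/, giving /dŋðulbol/.
The consonants /d/, /l/ cannot be parsed into a legal (C)(C)V syllable (no codas are permitted; onsets may contain at most 2 consonants).
Inserting the epenthetic vowel yields /d/ → /da/, /l/ → /la/.

daŋðulbola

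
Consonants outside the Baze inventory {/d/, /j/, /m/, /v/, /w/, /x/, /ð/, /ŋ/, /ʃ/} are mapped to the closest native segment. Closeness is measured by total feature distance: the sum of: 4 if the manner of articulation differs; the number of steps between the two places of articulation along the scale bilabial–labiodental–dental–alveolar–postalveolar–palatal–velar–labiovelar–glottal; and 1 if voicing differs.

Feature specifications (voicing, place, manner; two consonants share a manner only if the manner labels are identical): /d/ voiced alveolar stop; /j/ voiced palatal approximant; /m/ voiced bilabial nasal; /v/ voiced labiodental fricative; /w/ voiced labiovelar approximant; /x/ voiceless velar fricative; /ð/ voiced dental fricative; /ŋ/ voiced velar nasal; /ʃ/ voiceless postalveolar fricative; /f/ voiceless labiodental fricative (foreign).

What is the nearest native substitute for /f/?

/v/ is closest: same manner (fricative), place distance 0 (labiodental→labiodental), voicing differs (+1); total 1. Next closest is /ð/ at distance 2.

v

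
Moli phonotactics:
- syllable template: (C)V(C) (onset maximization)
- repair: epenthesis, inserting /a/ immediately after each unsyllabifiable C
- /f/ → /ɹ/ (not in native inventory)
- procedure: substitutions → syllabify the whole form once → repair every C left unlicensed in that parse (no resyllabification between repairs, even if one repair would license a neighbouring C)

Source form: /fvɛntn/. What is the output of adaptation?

ɹavɛntana

Substitution: /f/ → /ɹ/, giving /ɹvɛntn/.
Syllabifying with onset maximization leaves /ɹ/, /t/, /n/ stranded (at most one coda consonant is licensed; onsets are limited to one consonant).
Each unlicensed consonant becomes the onset of a new syllable: /ɹ/ → /ɹa/, /t/ → /ta/, /n/ → /na/.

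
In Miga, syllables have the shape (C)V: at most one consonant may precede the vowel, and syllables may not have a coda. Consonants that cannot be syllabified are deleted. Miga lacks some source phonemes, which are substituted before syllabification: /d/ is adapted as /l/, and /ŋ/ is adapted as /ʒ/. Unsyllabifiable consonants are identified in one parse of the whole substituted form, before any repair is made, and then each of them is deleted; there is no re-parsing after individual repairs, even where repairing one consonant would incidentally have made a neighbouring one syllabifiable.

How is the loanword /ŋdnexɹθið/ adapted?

neθi

Substitution: /ŋ/ → /ʒ/, /d/ → /l/, giving /ʒlnexɹθið/.
The consonants /ʒ/, /l/, /x/, /ɹ/, /ð/ cannot be parsed into a legal (C)V syllable (no codas are permitted; onsets are limited to one consonant).
Each unlicensed consonant is deleted: /ʒ/, /l/, /x/, /ɹ/, /ð/.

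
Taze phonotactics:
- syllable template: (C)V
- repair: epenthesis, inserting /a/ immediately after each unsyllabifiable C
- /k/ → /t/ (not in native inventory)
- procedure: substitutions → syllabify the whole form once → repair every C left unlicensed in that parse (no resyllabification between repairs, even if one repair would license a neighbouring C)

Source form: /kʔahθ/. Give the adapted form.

Substitution: /k/ → /t/, giving /tʔahθ/.
The consonants /t/, /h/, /θ/ cannot be parsed into a legal (C)V syllable (no codas are permitted; onsets are limited to one consonant).
Inserting the epenthetic vowel yields /t/ → /ta/, /h/ → /ha/, /θ/ → /θa/.

taʔahaθa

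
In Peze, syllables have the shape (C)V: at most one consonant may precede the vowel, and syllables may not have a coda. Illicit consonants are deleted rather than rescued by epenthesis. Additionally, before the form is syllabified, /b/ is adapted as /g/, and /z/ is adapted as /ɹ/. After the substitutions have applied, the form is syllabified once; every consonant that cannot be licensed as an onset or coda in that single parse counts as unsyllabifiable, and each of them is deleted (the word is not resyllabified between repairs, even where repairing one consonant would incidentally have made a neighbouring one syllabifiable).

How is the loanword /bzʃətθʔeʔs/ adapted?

Substitution: /b/ → /g/, /z/ → /ɹ/, giving /gɹʃətθʔeʔs/.
The consonants /g/, /ɹ/, /t/, /θ/, /ʔ/, /s/ cannot be parsed into a legal (C)V syllable (no codas are permitted; onsets are limited to one consonant).
Each unlicensed consonant is deleted: /g/, /ɹ/, /t/, /θ/, /ʔ/, /s/.

ʃəʔe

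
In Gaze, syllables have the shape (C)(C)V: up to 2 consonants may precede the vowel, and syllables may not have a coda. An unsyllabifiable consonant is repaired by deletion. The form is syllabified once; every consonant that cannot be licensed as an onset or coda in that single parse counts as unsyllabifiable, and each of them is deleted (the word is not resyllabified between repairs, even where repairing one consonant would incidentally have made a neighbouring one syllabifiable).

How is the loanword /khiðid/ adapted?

The consonants /d/ cannot be parsed into a legal (C)(C)V syllable (no codas are permitted; onsets may contain at most 2 consonants).
Deleting the stranded consonants removes /d/.

khiði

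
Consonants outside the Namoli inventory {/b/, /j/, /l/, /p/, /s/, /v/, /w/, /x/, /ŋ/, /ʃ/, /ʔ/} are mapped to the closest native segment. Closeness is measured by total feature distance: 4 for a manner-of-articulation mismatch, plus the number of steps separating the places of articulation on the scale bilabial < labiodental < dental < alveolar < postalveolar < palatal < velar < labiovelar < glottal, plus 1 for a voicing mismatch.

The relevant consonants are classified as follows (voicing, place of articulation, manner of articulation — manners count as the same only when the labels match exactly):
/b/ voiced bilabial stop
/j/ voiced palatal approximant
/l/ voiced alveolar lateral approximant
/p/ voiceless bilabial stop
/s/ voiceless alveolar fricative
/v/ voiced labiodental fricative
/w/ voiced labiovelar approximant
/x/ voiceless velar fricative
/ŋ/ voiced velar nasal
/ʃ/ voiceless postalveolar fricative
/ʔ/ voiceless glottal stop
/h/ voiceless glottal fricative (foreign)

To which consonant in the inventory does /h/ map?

/x/ is closest: same manner (fricative), place distance 2 (glottal→velar), same voicing; total 2. Next closest is /ʃ/ at distance 4.

x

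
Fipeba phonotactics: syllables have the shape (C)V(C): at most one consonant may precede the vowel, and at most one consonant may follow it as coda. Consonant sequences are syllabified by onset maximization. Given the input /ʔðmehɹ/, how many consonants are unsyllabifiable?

3

Under (C)V(C), the unsyllabifiable consonants are /ʔ/, /ð/, /ɹ/ (at most one coda consonant is licensed; onsets are limited to one consonant).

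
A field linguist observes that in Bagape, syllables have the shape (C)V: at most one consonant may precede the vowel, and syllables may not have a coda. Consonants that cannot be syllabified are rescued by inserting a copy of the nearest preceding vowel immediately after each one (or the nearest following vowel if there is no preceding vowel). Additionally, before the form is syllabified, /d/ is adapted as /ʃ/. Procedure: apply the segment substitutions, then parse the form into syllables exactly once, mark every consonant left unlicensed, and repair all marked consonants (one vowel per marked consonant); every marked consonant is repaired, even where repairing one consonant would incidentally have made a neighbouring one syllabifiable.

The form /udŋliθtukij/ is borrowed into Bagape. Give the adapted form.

uʃuŋuliθitukiji

Substitution: /d/ → /ʃ/, giving /uʃŋliθtukij/.
The consonants /ʃ/, /ŋ/, /θ/, /j/ cannot be parsed into a legal (C)V syllable (no codas are permitted; onsets are limited to one consonant).
Inserting the epenthetic vowel yields /ʃ/ → /ʃu/, /ŋ/ → /ŋu/, /θ/ → /θi/, /j/ → /ji/.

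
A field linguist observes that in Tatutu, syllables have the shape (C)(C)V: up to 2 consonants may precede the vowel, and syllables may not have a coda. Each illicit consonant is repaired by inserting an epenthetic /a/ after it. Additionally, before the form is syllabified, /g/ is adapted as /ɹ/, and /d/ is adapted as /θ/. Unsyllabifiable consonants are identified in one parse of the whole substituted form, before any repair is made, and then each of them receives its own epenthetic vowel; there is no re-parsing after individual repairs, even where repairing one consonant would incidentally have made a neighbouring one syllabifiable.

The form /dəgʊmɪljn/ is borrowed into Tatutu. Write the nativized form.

Substitution: /d/ → /θ/, /g/ → /ɹ/, giving /θəɹʊmɪljn/.
Syllabifying with onset maximization leaves /l/, /j/, /n/ stranded (no codas are permitted; onsets may contain at most 2 consonants).
Epenthesis after each stranded consonant: /l/ → /la/, /j/ → /ja/, /n/ → /na/.

θəɹʊmɪlajana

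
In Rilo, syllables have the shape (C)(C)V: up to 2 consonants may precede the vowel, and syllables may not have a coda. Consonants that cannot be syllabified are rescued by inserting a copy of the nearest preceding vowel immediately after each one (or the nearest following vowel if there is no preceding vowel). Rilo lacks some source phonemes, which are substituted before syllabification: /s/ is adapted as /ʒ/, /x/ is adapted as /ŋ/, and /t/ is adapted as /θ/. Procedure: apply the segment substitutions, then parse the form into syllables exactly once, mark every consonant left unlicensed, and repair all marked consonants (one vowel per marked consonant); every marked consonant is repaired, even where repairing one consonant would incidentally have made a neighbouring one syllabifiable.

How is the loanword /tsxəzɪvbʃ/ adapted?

θəʒŋəzɪvɪbɪʃɪ

Substitution: /t/ → /θ/, /s/ → /ʒ/, /x/ → /ŋ/, giving /θʒŋəzɪvbʃ/.
The consonants /θ/, /v/, /b/, /ʃ/ cannot be parsed into a legal (C)(C)V syllable (no codas are permitted; onsets may contain at most 2 consonants).
Inserting the epenthetic vowel yields /θ/ → /θə/, /v/ → /vɪ/, /b/ → /bɪ/, /ʃ/ → /ʃɪ/.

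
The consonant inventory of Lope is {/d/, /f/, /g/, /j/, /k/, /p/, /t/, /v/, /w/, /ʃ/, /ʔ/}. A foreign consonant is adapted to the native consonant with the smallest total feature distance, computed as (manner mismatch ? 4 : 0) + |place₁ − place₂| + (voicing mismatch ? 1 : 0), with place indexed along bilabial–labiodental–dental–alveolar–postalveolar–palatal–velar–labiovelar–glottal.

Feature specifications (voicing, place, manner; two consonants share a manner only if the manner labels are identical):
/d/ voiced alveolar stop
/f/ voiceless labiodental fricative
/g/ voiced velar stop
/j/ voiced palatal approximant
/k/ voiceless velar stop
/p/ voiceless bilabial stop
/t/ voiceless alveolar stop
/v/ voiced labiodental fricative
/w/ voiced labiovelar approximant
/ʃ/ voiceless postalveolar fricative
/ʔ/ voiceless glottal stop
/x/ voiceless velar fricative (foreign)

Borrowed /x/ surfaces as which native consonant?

/ʃ/ is closest: same manner (fricative), place distance 2 (velar→postalveolar), same voicing; total 2. Next closest is /k/ at distance 4.

ʃ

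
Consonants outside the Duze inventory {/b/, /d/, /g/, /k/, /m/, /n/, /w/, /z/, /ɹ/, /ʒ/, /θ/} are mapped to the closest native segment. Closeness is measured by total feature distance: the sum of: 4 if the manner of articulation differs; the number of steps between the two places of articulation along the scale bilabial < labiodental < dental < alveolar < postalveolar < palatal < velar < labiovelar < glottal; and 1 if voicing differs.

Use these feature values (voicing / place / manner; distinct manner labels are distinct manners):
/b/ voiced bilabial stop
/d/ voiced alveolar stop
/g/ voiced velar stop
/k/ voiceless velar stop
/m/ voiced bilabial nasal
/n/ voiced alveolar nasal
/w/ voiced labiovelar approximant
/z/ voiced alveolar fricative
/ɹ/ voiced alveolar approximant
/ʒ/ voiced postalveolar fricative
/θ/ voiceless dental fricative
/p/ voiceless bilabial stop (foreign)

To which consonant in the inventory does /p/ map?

b

/b/ is closest: same manner (stop), place distance 0 (bilabial→bilabial), voicing differs (+1); total 1. Next closest is /d/ at distance 4.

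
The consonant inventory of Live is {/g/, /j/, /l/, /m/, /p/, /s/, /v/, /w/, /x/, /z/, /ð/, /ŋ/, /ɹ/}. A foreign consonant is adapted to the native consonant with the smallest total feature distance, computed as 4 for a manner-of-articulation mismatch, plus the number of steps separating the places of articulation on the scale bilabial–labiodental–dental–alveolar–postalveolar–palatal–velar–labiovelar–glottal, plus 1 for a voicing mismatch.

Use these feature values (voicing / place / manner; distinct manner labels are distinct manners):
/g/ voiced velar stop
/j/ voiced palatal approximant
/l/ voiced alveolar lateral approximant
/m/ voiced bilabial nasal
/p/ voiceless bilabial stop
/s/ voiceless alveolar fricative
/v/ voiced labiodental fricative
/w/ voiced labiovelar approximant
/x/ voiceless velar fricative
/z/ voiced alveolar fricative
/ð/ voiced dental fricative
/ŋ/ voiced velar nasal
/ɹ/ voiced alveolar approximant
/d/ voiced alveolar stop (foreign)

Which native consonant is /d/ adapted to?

g

/g/ is closest: same manner (stop), place distance 3 (alveolar→velar), same voicing; total 3. Next closest is /l/ at distance 4.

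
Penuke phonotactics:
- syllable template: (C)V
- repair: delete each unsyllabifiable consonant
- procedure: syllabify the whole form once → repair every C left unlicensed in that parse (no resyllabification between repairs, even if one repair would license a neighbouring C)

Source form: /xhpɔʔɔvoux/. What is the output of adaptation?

pɔʔɔvou

Syllabifying with onset maximization leaves /x/, /h/, /x/ stranded (no codas are permitted; onsets are limited to one consonant).
Deleting the stranded consonants removes /x/, /h/, /x/.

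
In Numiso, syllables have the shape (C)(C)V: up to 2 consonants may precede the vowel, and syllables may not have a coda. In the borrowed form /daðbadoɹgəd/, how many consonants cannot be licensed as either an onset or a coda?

Under (C)(C)V, the unsyllabifiable consonants are /d/ (no codas are permitted; onsets may contain at most 2 consonants).

1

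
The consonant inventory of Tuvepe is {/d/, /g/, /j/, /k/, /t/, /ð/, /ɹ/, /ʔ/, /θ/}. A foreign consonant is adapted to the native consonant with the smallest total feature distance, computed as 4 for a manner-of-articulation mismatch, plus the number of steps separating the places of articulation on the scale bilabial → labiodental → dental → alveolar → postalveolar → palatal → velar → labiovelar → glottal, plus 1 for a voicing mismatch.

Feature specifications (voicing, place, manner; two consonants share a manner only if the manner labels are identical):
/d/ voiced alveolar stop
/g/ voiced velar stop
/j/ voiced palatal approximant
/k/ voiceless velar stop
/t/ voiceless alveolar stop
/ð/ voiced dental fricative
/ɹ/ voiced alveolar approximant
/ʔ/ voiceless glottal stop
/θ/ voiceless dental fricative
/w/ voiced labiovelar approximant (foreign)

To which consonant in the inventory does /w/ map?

/j/ is closest: same manner (approximant), place distance 2 (labiovelar→palatal), same voicing; total 2. Next closest is /ɹ/ at distance 4.

j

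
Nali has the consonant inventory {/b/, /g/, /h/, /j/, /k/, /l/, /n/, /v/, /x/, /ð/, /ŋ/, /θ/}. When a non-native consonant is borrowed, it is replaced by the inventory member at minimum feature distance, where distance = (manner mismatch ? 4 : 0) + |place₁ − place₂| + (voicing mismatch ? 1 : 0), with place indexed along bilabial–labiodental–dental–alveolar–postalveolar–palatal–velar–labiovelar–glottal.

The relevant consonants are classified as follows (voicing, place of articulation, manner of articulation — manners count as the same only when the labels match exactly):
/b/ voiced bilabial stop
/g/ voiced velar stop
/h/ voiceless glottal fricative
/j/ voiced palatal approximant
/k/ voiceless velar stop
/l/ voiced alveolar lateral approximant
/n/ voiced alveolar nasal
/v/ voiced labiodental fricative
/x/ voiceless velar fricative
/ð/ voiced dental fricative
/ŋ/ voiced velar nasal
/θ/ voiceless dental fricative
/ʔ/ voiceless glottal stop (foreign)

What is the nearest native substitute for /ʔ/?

k

/k/ is closest: same manner (stop), place distance 2 (glottal→velar), same voicing; total 2. Next closest is /g/ at distance 3.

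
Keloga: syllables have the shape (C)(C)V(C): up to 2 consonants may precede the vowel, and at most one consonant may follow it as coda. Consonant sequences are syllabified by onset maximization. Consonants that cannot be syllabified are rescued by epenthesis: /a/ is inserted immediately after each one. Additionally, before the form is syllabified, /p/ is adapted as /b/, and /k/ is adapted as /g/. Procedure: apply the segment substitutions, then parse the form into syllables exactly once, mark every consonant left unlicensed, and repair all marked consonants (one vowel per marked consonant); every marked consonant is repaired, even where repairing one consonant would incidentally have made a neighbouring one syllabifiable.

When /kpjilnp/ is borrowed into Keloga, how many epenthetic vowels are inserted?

3

After substitution the input is /gbjilnb/.
The unsyllabifiable consonants are /g/, /n/, /b/; each receives one epenthetic vowel.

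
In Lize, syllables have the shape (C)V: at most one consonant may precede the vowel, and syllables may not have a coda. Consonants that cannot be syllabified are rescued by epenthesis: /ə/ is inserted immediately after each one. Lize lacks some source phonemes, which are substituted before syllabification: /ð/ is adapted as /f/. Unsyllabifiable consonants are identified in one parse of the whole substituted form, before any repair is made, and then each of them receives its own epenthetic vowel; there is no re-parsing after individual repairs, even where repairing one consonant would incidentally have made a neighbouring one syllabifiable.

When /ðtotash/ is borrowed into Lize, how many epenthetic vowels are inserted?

3

After substitution the input is /ftotash/.
The unsyllabifiable consonants are /f/, /s/, /h/; each receives one epenthetic vowel.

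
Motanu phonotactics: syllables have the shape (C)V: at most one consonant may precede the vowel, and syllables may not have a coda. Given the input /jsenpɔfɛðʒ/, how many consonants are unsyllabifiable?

Under (C)V, the unsyllabifiable consonants are /j/, /n/, /ð/, /ʒ/ (no codas are permitted; onsets are limited to one consonant).

4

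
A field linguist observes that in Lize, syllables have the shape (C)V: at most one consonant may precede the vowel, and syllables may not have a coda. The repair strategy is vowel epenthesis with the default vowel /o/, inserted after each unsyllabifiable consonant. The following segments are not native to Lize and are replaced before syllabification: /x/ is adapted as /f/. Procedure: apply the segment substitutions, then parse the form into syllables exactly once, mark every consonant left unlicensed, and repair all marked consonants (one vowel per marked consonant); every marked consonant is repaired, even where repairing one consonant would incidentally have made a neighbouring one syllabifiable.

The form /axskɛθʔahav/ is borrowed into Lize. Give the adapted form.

afosokɛθoʔahavo

Substitution: /x/ → /f/, giving /afskɛθʔahav/.
The consonants /f/, /s/, /θ/, /v/ cannot be parsed into a legal (C)V syllable (no codas are permitted; onsets are limited to one consonant).
Epenthesis after each stranded consonant: /f/ → /fo/, /s/ → /so/, /θ/ → /θo/, /v/ → /vo/.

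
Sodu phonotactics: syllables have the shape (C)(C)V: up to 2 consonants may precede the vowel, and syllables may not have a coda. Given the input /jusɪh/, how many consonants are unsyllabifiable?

Under (C)(C)V, the unsyllabifiable consonants are /h/ (no codas are permitted; onsets may contain at most 2 consonants).

1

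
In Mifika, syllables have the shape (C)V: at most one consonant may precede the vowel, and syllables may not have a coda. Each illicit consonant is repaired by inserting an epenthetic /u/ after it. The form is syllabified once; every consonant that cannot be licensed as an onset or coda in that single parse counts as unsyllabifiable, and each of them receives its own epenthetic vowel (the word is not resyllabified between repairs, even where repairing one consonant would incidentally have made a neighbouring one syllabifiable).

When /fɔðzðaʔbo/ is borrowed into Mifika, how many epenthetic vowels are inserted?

3

The unsyllabifiable consonants are /ð/, /z/, /ʔ/; each receives one epenthetic vowel.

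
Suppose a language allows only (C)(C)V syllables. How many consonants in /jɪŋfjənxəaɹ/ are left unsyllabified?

Syllabifying with onset maximization leaves /ŋ/, /ɹ/ stranded (no codas are permitted; onsets may contain at most 2 consonants).

2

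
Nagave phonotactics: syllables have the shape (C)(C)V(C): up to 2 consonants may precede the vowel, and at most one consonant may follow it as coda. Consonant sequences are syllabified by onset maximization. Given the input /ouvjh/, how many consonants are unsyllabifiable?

Under (C)(C)V(C), the unsyllabifiable consonants are /j/, /h/ (at most one coda consonant is licensed; onsets may contain at most 2 consonants).

2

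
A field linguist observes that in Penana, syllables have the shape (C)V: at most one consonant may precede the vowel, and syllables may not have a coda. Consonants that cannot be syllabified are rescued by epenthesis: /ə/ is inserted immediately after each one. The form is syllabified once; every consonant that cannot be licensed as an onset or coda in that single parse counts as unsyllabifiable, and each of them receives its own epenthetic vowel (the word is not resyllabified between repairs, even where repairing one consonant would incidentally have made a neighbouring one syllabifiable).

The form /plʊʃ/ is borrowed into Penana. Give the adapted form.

pəlʊʃə

The consonants /p/, /ʃ/ cannot be parsed into a legal (C)V syllable (no codas are permitted; onsets are limited to one consonant).
Inserting the epenthetic vowel yields /p/ → /pə/, /ʃ/ → /ʃə/.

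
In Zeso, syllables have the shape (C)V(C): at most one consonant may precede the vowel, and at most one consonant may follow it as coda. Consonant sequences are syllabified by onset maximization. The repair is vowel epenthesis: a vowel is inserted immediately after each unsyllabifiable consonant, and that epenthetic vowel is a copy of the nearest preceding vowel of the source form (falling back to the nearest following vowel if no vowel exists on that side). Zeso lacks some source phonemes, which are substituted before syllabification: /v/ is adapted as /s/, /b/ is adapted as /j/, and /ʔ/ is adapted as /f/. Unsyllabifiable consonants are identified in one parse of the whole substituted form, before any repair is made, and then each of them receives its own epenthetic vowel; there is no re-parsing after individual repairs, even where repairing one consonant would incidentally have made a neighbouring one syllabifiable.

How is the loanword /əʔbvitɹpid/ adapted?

əfjəsitɹipid

Substitution: /ʔ/ → /f/, /b/ → /j/, /v/ → /s/, giving /əfjsitɹpid/.
The consonants /j/, /ɹ/ cannot be parsed into a legal (C)V(C) syllable (at most one coda consonant is licensed; onsets are limited to one consonant).
Each unlicensed consonant becomes the onset of a new syllable: /j/ → /jə/, /ɹ/ → /ɹi/.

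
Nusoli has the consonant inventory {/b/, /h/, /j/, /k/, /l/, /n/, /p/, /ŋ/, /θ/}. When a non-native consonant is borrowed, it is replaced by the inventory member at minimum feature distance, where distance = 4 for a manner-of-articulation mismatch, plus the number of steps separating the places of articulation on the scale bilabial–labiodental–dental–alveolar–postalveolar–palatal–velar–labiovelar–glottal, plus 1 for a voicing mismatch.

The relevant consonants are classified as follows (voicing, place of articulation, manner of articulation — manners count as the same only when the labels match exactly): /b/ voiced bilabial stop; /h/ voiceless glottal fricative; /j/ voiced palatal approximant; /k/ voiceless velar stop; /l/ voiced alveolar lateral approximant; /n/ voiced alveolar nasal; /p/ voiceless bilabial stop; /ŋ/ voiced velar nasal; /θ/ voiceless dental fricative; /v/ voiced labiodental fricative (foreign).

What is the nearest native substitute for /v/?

θ

/θ/ is closest: same manner (fricative), place distance 1 (labiodental→dental), voicing differs (+1); total 2. Next closest is /b/ at distance 5.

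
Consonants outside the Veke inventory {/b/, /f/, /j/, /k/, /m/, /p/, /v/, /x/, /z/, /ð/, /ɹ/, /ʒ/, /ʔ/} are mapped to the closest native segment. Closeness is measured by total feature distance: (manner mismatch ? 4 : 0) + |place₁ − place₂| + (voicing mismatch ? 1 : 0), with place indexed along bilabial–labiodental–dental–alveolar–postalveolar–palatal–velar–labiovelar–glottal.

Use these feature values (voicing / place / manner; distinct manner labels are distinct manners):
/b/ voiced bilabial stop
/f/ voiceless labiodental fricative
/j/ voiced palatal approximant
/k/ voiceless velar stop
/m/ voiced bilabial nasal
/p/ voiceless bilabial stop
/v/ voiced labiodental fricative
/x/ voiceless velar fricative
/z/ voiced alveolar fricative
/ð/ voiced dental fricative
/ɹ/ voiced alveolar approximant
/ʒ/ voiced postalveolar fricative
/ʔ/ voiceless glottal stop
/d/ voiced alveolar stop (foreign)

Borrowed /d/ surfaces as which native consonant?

b

/b/ is closest: same manner (stop), place distance 3 (alveolar→bilabial), same voicing; total 3. Next closest is /k/ at distance 4.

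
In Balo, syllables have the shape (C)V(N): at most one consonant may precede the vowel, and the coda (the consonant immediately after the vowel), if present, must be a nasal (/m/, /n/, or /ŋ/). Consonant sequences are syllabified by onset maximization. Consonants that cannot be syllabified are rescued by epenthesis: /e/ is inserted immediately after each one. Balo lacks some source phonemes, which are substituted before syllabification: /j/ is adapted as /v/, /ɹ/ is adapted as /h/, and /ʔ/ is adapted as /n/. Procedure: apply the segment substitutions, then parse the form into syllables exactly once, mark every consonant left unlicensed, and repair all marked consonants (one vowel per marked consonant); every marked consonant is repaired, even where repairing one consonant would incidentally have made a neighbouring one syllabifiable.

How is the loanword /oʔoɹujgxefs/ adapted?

Substitution: /ʔ/ → /n/, /ɹ/ → /h/, /j/ → /v/, giving /onohuvgxefs/.
Syllabifying with onset maximization leaves /v/, /g/, /f/, /s/ stranded (only a nasal (/m/, /n/, or /ŋ/) is licensed in coda position; onsets are limited to one consonant).
Inserting the epenthetic vowel yields /v/ → /ve/, /g/ → /ge/, /f/ → /fe/, /s/ → /se/.

onohuvegexefese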